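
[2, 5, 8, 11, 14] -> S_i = 2 + 3*i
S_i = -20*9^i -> [-20, -180, -1620, -14580, -131220]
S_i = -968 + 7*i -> [-968, -961, -954, -947, -940]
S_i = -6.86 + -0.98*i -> [-6.86, -7.84, -8.82, -9.8, -10.78]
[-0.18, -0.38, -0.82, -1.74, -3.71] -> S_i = -0.18*2.13^i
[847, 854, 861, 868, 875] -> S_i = 847 + 7*i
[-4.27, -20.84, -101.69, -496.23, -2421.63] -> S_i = -4.27*4.88^i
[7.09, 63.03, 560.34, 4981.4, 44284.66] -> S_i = 7.09*8.89^i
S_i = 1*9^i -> [1, 9, 81, 729, 6561]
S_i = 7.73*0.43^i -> [7.73, 3.32, 1.43, 0.61, 0.26]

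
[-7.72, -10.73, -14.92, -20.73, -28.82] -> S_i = -7.72*1.39^i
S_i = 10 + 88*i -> [10, 98, 186, 274, 362]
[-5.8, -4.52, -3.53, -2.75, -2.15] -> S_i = -5.80*0.78^i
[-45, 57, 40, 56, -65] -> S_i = Random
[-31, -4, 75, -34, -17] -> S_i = Random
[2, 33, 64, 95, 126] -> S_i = 2 + 31*i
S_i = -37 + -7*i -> [-37, -44, -51, -58, -65]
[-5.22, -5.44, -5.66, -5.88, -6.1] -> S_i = -5.22 + -0.22*i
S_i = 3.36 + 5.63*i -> [3.36, 8.99, 14.62, 20.25, 25.88]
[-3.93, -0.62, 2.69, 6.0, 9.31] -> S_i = -3.93 + 3.31*i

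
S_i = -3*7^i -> [-3, -21, -147, -1029, -7203]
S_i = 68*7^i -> [68, 476, 3332, 23324, 163268]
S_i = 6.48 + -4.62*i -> [6.48, 1.86, -2.76, -7.38, -12.0]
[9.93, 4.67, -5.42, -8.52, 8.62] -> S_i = Random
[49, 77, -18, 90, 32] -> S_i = Random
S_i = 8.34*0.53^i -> [8.34, 4.42, 2.34, 1.24, 0.66]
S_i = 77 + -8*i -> [77, 69, 61, 53, 45]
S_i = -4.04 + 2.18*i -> [-4.04, -1.86, 0.32, 2.5, 4.68]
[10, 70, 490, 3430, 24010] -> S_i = 10*7^i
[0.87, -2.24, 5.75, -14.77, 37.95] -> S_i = 0.87*(-2.57)^i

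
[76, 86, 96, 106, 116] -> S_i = 76 + 10*i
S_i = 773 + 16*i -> [773, 789, 805, 821, 837]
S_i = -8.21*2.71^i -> [-8.21, -22.25, -60.3, -163.4, -442.81]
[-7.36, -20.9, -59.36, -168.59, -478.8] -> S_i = -7.36*2.84^i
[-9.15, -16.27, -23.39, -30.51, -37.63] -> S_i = -9.15 + -7.12*i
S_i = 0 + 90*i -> [0, 90, 180, 270, 360]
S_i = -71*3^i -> [-71, -213, -639, -1917, -5751]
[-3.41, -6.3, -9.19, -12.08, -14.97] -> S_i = -3.41 + -2.89*i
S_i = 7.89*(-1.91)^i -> [7.89, -15.07, 28.78, -54.98, 105.01]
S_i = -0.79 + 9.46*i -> [-0.79, 8.67, 18.13, 27.59, 37.05]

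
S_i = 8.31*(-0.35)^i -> [8.31, -2.91, 1.02, -0.36, 0.12]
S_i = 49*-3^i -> [49, -147, 441, -1323, 3969]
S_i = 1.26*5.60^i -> [1.26, 7.06, 39.51, 221.28, 1239.15]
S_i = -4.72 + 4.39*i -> [-4.72, -0.33, 4.06, 8.45, 12.84]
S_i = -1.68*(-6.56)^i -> [-1.68, 11.02, -72.3, 474.26, -3111.18]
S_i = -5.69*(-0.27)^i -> [-5.69, 1.54, -0.41, 0.11, -0.03]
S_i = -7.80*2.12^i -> [-7.8, -16.54, -35.06, -74.32, -157.56]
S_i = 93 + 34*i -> [93, 127, 161, 195, 229]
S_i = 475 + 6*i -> [475, 481, 487, 493, 499]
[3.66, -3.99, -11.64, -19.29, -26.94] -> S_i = 3.66 + -7.65*i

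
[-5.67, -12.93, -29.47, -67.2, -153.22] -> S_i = -5.67*2.28^i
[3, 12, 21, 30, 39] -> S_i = 3 + 9*i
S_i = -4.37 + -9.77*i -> [-4.37, -14.14, -23.91, -33.68, -43.45]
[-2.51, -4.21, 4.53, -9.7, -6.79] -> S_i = Random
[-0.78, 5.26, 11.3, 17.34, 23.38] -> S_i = -0.78 + 6.04*i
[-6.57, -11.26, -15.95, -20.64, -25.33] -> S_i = -6.57 + -4.69*i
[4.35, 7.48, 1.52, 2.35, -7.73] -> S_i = Random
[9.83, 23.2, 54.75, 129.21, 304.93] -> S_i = 9.83*2.36^i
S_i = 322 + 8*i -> [322, 330, 338, 346, 354]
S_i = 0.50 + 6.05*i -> [0.5, 6.55, 12.6, 18.65, 24.7]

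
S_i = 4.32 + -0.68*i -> [4.32, 3.64, 2.96, 2.28, 1.6]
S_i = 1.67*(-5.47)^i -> [1.67, -9.13, 49.97, -273.32, 1495.08]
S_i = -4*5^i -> [-4, -20, -100, -500, -2500]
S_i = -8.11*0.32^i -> [-8.11, -2.6, -0.83, -0.27, -0.09]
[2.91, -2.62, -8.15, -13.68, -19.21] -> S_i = 2.91 + -5.53*i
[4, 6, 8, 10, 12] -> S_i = 4 + 2*i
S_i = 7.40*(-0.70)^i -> [7.4, -5.18, 3.63, -2.54, 1.78]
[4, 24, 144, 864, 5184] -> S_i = 4*6^i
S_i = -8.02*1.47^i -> [-8.02, -11.79, -17.33, -25.48, -37.45]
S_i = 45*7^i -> [45, 315, 2205, 15435, 108045]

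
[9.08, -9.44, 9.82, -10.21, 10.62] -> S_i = 9.08*(-1.04)^i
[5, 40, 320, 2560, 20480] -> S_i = 5*8^i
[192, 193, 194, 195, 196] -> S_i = 192 + 1*i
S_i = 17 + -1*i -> [17, 16, 15, 14, 13]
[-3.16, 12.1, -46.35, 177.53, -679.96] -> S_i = -3.16*(-3.83)^i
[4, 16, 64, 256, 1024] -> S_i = 4*4^i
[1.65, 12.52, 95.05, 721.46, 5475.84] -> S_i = 1.65*7.59^i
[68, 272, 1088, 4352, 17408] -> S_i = 68*4^i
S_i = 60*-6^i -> [60, -360, 2160, -12960, 77760]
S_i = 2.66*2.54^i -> [2.66, 6.76, 17.16, 43.59, 110.72]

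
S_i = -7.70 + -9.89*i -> [-7.7, -17.59, -27.48, -37.37, -47.26]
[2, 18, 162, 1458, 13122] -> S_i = 2*9^i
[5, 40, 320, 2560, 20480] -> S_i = 5*8^i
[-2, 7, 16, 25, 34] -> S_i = -2 + 9*i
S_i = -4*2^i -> [-4, -8, -16, -32, -64]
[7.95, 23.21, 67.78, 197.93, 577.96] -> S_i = 7.95*2.92^i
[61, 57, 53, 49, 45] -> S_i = 61 + -4*i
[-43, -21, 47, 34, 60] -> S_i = Random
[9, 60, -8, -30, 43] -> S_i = Random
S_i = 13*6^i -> [13, 78, 468, 2808, 16848]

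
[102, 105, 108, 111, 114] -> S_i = 102 + 3*i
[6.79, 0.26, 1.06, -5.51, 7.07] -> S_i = Random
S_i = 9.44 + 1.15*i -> [9.44, 10.59, 11.74, 12.89, 14.04]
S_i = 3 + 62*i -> [3, 65, 127, 189, 251]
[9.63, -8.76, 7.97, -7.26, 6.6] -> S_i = 9.63*(-0.91)^i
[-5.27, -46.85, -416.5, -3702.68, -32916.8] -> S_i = -5.27*8.89^i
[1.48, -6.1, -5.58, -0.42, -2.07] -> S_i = Random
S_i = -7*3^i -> [-7, -21, -63, -189, -567]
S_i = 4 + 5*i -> [4, 9, 14, 19, 24]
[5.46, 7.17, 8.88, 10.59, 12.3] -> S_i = 5.46 + 1.71*i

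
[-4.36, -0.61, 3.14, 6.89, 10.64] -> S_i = -4.36 + 3.75*i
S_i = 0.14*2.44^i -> [0.14, 0.34, 0.83, 2.03, 4.96]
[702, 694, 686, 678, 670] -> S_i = 702 + -8*i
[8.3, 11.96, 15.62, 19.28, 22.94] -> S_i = 8.30 + 3.66*i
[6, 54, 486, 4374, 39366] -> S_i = 6*9^i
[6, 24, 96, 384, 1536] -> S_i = 6*4^i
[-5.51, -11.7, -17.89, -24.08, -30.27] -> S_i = -5.51 + -6.19*i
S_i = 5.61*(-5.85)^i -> [5.61, -32.82, 191.99, -1123.13, 6570.32]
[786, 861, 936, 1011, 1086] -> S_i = 786 + 75*i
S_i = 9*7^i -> [9, 63, 441, 3087, 21609]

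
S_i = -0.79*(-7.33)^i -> [-0.79, 5.79, -42.45, 311.13, -2280.57]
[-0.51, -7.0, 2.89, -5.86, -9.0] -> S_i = Random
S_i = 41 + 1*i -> [41, 42, 43, 44, 45]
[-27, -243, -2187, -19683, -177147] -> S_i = -27*9^i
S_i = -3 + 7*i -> [-3, 4, 11, 18, 25]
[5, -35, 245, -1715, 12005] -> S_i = 5*-7^i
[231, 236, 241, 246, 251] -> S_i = 231 + 5*i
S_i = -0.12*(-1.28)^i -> [-0.12, 0.15, -0.2, 0.25, -0.32]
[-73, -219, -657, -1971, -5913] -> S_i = -73*3^i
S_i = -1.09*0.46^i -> [-1.09, -0.5, -0.23, -0.11, -0.05]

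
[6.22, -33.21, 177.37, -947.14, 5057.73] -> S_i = 6.22*(-5.34)^i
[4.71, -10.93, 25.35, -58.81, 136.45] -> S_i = 4.71*(-2.32)^i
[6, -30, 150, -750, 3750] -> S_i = 6*-5^i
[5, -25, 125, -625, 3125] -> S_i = 5*-5^i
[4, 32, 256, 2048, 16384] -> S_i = 4*8^i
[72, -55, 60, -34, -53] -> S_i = Random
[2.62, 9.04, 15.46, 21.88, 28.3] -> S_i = 2.62 + 6.42*i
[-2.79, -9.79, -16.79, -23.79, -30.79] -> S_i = -2.79 + -7.00*i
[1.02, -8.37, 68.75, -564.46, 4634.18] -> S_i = 1.02*(-8.21)^i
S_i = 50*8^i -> [50, 400, 3200, 25600, 204800]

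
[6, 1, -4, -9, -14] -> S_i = 6 + -5*i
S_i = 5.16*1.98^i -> [5.16, 10.22, 20.23, 40.05, 79.31]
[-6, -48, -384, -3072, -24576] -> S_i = -6*8^i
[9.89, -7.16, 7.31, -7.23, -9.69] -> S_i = Random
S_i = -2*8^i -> [-2, -16, -128, -1024, -8192]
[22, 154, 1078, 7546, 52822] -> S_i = 22*7^i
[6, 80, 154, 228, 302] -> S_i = 6 + 74*i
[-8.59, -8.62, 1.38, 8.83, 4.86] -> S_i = Random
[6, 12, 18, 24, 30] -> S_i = 6 + 6*i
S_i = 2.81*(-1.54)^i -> [2.81, -4.33, 6.66, -10.26, 15.8]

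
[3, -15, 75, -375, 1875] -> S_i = 3*-5^i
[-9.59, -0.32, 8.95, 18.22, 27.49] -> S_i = -9.59 + 9.27*i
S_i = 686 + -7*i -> [686, 679, 672, 665, 658]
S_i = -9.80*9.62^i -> [-9.8, -94.28, -906.94, -8724.72, -83931.77]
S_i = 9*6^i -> [9, 54, 324, 1944, 11664]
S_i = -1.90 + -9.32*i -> [-1.9, -11.22, -20.54, -29.86, -39.18]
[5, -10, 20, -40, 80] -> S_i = 5*-2^i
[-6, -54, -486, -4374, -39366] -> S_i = -6*9^i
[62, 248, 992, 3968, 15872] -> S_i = 62*4^i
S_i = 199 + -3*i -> [199, 196, 193, 190, 187]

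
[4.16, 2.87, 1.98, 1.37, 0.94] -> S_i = 4.16*0.69^i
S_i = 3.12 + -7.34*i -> [3.12, -4.22, -11.56, -18.9, -26.24]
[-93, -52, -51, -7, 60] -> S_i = Random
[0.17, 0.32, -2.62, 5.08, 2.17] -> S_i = Random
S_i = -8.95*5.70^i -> [-8.95, -51.02, -290.79, -1657.48, -9447.62]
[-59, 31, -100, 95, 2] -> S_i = Random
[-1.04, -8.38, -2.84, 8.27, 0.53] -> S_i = Random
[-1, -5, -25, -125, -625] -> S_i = -1*5^i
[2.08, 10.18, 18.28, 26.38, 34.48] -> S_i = 2.08 + 8.10*i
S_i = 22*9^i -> [22, 198, 1782, 16038, 144342]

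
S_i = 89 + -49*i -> [89, 40, -9, -58, -107]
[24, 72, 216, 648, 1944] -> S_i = 24*3^i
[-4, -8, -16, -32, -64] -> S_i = -4*2^i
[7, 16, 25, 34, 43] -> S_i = 7 + 9*i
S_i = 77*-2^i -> [77, -154, 308, -616, 1232]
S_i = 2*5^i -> [2, 10, 50, 250, 1250]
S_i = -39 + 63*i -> [-39, 24, 87, 150, 213]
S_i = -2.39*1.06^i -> [-2.39, -2.53, -2.69, -2.85, -3.02]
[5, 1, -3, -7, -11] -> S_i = 5 + -4*i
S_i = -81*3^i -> [-81, -243, -729, -2187, -6561]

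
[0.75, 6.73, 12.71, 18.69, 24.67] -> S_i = 0.75 + 5.98*i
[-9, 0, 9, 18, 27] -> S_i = -9 + 9*i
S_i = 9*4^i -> [9, 36, 144, 576, 2304]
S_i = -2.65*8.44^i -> [-2.65, -22.37, -188.77, -1593.21, -13446.7]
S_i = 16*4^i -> [16, 64, 256, 1024, 4096]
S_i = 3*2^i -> [3, 6, 12, 24, 48]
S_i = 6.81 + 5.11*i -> [6.81, 11.92, 17.03, 22.14, 27.25]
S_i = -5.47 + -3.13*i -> [-5.47, -8.6, -11.73, -14.86, -17.99]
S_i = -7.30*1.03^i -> [-7.3, -7.52, -7.74, -7.98, -8.22]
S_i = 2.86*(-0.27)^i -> [2.86, -0.77, 0.21, -0.06, 0.02]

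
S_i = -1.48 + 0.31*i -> [-1.48, -1.17, -0.86, -0.55, -0.24]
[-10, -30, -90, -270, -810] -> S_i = -10*3^i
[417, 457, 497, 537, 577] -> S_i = 417 + 40*i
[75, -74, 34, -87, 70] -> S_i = Random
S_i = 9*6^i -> [9, 54, 324, 1944, 11664]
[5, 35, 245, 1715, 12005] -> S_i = 5*7^i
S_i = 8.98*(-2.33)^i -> [8.98, -20.92, 48.75, -113.59, 264.67]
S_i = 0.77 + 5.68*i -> [0.77, 6.45, 12.13, 17.81, 23.49]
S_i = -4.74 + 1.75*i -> [-4.74, -2.99, -1.24, 0.51, 2.26]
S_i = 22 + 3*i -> [22, 25, 28, 31, 34]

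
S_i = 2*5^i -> [2, 10, 50, 250, 1250]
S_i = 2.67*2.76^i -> [2.67, 7.37, 20.34, 56.14, 154.93]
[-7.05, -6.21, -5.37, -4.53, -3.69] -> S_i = -7.05 + 0.84*i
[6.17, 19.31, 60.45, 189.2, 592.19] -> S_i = 6.17*3.13^i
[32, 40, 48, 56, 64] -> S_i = 32 + 8*i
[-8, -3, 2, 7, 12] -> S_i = -8 + 5*i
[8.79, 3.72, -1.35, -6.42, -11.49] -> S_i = 8.79 + -5.07*i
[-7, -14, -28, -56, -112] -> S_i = -7*2^i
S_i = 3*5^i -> [3, 15, 75, 375, 1875]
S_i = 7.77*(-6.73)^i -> [7.77, -52.29, 351.93, -2368.46, 15939.74]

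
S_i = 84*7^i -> [84, 588, 4116, 28812, 201684]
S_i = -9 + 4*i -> [-9, -5, -1, 3, 7]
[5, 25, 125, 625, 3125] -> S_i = 5*5^i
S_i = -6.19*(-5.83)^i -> [-6.19, 36.09, -210.39, 1226.58, -7150.97]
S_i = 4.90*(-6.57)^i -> [4.9, -32.19, 211.51, -1389.61, 9129.72]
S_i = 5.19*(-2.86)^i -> [5.19, -14.84, 42.45, -121.41, 347.24]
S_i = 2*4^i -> [2, 8, 32, 128, 512]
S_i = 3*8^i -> [3, 24, 192, 1536, 12288]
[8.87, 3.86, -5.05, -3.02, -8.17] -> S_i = Random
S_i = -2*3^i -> [-2, -6, -18, -54, -162]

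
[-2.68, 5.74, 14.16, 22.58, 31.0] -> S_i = -2.68 + 8.42*i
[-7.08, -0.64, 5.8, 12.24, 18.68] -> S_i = -7.08 + 6.44*i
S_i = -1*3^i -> [-1, -3, -9, -27, -81]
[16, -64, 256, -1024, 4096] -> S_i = 16*-4^i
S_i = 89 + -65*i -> [89, 24, -41, -106, -171]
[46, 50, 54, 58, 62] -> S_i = 46 + 4*i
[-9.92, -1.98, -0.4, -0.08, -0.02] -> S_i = -9.92*0.20^i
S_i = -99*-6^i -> [-99, 594, -3564, 21384, -128304]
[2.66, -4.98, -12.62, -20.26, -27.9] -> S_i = 2.66 + -7.64*i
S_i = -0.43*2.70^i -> [-0.43, -1.16, -3.13, -8.46, -22.85]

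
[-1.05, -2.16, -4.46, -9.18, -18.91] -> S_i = -1.05*2.06^i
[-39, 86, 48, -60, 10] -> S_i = Random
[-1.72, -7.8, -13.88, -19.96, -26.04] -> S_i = -1.72 + -6.08*i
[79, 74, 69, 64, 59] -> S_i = 79 + -5*i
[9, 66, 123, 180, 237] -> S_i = 9 + 57*i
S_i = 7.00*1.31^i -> [7.0, 9.17, 12.01, 15.74, 20.61]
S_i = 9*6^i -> [9, 54, 324, 1944, 11664]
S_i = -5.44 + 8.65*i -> [-5.44, 3.21, 11.86, 20.51, 29.16]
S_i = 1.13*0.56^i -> [1.13, 0.63, 0.35, 0.2, 0.11]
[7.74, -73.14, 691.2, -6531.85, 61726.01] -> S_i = 7.74*(-9.45)^i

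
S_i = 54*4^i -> [54, 216, 864, 3456, 13824]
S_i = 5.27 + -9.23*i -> [5.27, -3.96, -13.19, -22.42, -31.65]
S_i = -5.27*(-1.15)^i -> [-5.27, 6.06, -6.97, 8.02, -9.22]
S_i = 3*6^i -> [3, 18, 108, 648, 3888]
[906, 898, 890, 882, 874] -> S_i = 906 + -8*i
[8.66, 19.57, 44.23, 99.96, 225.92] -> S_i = 8.66*2.26^i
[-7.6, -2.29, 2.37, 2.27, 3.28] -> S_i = Random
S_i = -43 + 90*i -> [-43, 47, 137, 227, 317]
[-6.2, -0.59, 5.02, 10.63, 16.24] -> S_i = -6.20 + 5.61*i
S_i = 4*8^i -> [4, 32, 256, 2048, 16384]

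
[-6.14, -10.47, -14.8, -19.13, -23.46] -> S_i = -6.14 + -4.33*i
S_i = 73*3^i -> [73, 219, 657, 1971, 5913]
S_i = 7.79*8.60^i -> [7.79, 66.99, 576.15, 4954.88, 42611.94]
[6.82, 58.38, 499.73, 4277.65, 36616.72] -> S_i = 6.82*8.56^i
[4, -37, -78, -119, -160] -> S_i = 4 + -41*i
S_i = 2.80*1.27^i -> [2.8, 3.56, 4.52, 5.74, 7.28]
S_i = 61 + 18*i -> [61, 79, 97, 115, 133]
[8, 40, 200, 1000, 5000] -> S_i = 8*5^i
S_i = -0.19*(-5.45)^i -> [-0.19, 1.04, -5.64, 30.76, -167.63]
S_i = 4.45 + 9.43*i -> [4.45, 13.88, 23.31, 32.74, 42.17]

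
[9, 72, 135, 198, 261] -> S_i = 9 + 63*i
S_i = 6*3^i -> [6, 18, 54, 162, 486]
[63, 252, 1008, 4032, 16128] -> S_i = 63*4^i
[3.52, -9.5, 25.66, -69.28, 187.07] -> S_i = 3.52*(-2.70)^i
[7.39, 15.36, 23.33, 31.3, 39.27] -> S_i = 7.39 + 7.97*i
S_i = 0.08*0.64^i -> [0.08, 0.05, 0.03, 0.02, 0.01]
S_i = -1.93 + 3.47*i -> [-1.93, 1.54, 5.01, 8.48, 11.95]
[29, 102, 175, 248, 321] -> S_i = 29 + 73*i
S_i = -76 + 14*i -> [-76, -62, -48, -34, -20]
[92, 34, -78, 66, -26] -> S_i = Random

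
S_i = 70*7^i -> [70, 490, 3430, 24010, 168070]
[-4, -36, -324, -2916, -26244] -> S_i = -4*9^i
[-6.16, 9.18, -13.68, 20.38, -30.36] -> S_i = -6.16*(-1.49)^i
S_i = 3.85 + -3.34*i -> [3.85, 0.51, -2.83, -6.17, -9.51]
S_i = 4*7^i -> [4, 28, 196, 1372, 9604]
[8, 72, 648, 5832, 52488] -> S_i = 8*9^i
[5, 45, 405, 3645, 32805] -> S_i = 5*9^i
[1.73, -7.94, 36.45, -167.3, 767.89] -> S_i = 1.73*(-4.59)^i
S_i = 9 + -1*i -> [9, 8, 7, 6, 5]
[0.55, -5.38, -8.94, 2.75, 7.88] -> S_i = Random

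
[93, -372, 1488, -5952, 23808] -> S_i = 93*-4^i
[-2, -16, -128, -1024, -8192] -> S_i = -2*8^i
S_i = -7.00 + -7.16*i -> [-7.0, -14.16, -21.32, -28.48, -35.64]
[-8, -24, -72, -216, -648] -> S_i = -8*3^i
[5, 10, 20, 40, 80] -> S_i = 5*2^i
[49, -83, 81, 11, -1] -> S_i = Random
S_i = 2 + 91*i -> [2, 93, 184, 275, 366]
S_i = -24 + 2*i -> [-24, -22, -20, -18, -16]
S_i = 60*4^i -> [60, 240, 960, 3840, 15360]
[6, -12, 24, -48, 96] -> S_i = 6*-2^i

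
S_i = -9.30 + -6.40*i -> [-9.3, -15.7, -22.1, -28.5, -34.9]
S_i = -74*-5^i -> [-74, 370, -1850, 9250, -46250]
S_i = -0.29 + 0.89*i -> [-0.29, 0.6, 1.49, 2.38, 3.27]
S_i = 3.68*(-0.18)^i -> [3.68, -0.66, 0.12, -0.02, 0.0]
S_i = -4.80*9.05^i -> [-4.8, -43.44, -393.13, -3557.84, -32198.49]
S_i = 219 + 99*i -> [219, 318, 417, 516, 615]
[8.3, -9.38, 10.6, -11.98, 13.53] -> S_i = 8.30*(-1.13)^i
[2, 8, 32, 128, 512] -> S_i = 2*4^i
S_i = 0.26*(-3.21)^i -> [0.26, -0.83, 2.68, -8.6, 27.61]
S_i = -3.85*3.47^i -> [-3.85, -13.36, -46.36, -160.86, -558.19]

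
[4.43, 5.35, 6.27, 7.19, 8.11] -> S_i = 4.43 + 0.92*i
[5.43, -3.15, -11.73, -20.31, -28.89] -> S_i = 5.43 + -8.58*i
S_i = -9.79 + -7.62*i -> [-9.79, -17.41, -25.03, -32.65, -40.27]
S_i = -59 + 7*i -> [-59, -52, -45, -38, -31]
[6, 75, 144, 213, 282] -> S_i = 6 + 69*i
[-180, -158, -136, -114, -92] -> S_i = -180 + 22*i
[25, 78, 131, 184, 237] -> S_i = 25 + 53*i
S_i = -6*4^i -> [-6, -24, -96, -384, -1536]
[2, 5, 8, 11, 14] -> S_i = 2 + 3*i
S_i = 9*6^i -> [9, 54, 324, 1944, 11664]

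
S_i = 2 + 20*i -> [2, 22, 42, 62, 82]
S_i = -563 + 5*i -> [-563, -558, -553, -548, -543]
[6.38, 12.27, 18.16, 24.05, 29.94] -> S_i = 6.38 + 5.89*i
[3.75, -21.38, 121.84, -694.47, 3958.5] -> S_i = 3.75*(-5.70)^i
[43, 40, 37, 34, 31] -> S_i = 43 + -3*i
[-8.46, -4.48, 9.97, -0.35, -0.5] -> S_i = Random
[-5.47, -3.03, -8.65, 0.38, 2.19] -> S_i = Random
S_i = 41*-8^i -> [41, -328, 2624, -20992, 167936]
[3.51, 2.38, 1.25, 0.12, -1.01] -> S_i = 3.51 + -1.13*i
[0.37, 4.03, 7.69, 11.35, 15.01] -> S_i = 0.37 + 3.66*i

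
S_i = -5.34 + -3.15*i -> [-5.34, -8.49, -11.64, -14.79, -17.94]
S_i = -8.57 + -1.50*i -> [-8.57, -10.07, -11.57, -13.07, -14.57]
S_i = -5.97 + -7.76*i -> [-5.97, -13.73, -21.49, -29.25, -37.01]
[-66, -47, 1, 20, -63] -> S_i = Random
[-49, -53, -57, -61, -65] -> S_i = -49 + -4*i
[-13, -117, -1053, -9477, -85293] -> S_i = -13*9^i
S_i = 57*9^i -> [57, 513, 4617, 41553, 373977]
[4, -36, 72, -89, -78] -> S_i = Random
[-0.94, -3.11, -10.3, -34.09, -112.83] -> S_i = -0.94*3.31^i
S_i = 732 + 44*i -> [732, 776, 820, 864, 908]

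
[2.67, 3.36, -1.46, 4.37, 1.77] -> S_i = Random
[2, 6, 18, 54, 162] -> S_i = 2*3^i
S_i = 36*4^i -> [36, 144, 576, 2304, 9216]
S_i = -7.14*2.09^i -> [-7.14, -14.92, -31.19, -65.18, -136.23]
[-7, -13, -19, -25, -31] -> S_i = -7 + -6*i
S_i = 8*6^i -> [8, 48, 288, 1728, 10368]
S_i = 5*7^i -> [5, 35, 245, 1715, 12005]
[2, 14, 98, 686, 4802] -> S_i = 2*7^i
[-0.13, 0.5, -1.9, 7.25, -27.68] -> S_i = -0.13*(-3.82)^i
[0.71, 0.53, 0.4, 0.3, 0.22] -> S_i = 0.71*0.75^i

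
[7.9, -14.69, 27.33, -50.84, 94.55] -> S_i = 7.90*(-1.86)^i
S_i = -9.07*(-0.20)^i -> [-9.07, 1.81, -0.36, 0.07, -0.01]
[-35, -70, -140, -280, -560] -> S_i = -35*2^i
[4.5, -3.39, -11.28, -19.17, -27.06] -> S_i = 4.50 + -7.89*i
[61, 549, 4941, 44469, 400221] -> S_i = 61*9^i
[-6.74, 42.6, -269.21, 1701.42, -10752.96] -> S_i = -6.74*(-6.32)^i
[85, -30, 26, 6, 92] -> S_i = Random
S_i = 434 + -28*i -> [434, 406, 378, 350, 322]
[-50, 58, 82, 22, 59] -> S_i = Random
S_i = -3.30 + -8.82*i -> [-3.3, -12.12, -20.94, -29.76, -38.58]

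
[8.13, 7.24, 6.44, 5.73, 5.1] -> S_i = 8.13*0.89^i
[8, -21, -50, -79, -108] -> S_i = 8 + -29*i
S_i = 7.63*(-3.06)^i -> [7.63, -23.35, 71.44, -218.62, 668.98]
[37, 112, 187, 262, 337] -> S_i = 37 + 75*i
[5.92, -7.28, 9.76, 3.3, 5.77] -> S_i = Random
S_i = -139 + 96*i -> [-139, -43, 53, 149, 245]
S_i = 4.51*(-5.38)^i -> [4.51, -24.26, 130.54, -702.3, 3778.38]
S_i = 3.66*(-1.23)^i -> [3.66, -4.5, 5.54, -6.81, 8.38]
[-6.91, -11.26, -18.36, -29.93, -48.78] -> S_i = -6.91*1.63^i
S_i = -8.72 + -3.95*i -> [-8.72, -12.67, -16.62, -20.57, -24.52]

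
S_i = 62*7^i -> [62, 434, 3038, 21266, 148862]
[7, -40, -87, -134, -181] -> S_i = 7 + -47*i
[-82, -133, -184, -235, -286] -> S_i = -82 + -51*i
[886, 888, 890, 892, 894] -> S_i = 886 + 2*i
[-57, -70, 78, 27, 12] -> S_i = Random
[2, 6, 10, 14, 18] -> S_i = 2 + 4*i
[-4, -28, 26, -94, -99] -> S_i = Random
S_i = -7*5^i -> [-7, -35, -175, -875, -4375]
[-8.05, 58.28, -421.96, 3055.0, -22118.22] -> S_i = -8.05*(-7.24)^i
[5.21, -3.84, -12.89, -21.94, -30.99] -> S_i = 5.21 + -9.05*i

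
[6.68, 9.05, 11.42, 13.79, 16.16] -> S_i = 6.68 + 2.37*i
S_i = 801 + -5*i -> [801, 796, 791, 786, 781]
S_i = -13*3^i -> [-13, -39, -117, -351, -1053]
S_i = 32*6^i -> [32, 192, 1152, 6912, 41472]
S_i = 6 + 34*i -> [6, 40, 74, 108, 142]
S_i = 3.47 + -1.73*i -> [3.47, 1.74, 0.01, -1.72, -3.45]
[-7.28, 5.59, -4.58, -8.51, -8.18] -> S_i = Random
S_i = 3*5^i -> [3, 15, 75, 375, 1875]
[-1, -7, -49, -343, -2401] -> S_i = -1*7^i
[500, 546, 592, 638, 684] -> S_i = 500 + 46*i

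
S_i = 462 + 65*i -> [462, 527, 592, 657, 722]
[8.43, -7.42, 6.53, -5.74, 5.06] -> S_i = 8.43*(-0.88)^i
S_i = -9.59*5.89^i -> [-9.59, -56.49, -332.7, -1959.59, -11541.97]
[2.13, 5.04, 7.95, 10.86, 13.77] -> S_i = 2.13 + 2.91*i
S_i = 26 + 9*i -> [26, 35, 44, 53, 62]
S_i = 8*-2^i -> [8, -16, 32, -64, 128]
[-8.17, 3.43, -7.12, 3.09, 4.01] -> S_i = Random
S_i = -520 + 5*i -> [-520, -515, -510, -505, -500]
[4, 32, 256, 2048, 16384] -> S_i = 4*8^i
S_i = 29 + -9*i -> [29, 20, 11, 2, -7]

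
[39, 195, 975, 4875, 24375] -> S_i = 39*5^i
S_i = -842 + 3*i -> [-842, -839, -836, -833, -830]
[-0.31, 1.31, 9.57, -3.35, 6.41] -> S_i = Random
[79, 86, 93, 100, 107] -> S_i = 79 + 7*i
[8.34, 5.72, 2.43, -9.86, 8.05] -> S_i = Random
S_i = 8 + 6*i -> [8, 14, 20, 26, 32]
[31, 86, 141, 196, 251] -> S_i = 31 + 55*i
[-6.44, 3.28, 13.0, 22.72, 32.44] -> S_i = -6.44 + 9.72*i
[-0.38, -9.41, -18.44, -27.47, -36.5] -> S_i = -0.38 + -9.03*i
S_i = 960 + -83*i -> [960, 877, 794, 711, 628]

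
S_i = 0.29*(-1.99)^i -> [0.29, -0.58, 1.15, -2.29, 4.55]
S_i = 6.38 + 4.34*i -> [6.38, 10.72, 15.06, 19.4, 23.74]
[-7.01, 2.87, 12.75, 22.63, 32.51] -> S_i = -7.01 + 9.88*i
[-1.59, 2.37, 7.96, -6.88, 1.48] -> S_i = Random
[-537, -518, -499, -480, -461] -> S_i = -537 + 19*i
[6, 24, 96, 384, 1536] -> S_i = 6*4^i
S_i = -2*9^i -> [-2, -18, -162, -1458, -13122]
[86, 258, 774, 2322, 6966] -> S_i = 86*3^i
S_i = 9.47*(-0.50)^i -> [9.47, -4.74, 2.37, -1.18, 0.59]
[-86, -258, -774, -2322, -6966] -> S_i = -86*3^i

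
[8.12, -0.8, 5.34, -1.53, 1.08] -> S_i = Random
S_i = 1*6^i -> [1, 6, 36, 216, 1296]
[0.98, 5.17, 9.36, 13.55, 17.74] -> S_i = 0.98 + 4.19*i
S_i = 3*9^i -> [3, 27, 243, 2187, 19683]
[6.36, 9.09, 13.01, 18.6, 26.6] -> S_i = 6.36*1.43^i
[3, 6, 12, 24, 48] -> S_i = 3*2^i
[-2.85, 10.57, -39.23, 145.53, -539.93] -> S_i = -2.85*(-3.71)^i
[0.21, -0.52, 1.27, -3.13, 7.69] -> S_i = 0.21*(-2.46)^i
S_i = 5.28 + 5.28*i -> [5.28, 10.56, 15.84, 21.12, 26.4]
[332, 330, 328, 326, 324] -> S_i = 332 + -2*i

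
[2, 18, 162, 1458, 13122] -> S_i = 2*9^i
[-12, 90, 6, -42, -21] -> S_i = Random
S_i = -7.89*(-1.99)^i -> [-7.89, 15.7, -31.25, 62.18, -123.73]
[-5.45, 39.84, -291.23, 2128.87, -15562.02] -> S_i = -5.45*(-7.31)^i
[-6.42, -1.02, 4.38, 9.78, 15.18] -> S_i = -6.42 + 5.40*i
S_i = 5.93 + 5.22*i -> [5.93, 11.15, 16.37, 21.59, 26.81]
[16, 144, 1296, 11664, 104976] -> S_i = 16*9^i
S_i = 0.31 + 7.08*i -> [0.31, 7.39, 14.47, 21.55, 28.63]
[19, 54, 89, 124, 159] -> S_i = 19 + 35*i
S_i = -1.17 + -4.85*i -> [-1.17, -6.02, -10.87, -15.72, -20.57]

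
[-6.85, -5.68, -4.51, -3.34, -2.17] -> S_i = -6.85 + 1.17*i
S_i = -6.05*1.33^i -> [-6.05, -8.05, -10.7, -14.23, -18.93]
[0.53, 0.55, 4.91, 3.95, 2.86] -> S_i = Random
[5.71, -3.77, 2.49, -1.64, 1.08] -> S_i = 5.71*(-0.66)^i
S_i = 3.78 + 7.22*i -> [3.78, 11.0, 18.22, 25.44, 32.66]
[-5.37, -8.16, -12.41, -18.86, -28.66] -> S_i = -5.37*1.52^i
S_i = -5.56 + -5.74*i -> [-5.56, -11.3, -17.04, -22.78, -28.52]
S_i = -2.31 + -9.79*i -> [-2.31, -12.1, -21.89, -31.68, -41.47]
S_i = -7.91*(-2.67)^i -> [-7.91, 21.12, -56.39, 150.56, -402.0]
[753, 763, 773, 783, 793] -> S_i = 753 + 10*i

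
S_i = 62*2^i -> [62, 124, 248, 496, 992]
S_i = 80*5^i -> [80, 400, 2000, 10000, 50000]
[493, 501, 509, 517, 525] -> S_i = 493 + 8*i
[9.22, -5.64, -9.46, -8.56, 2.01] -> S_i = Random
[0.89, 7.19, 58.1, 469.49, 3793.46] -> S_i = 0.89*8.08^i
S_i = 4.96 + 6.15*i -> [4.96, 11.11, 17.26, 23.41, 29.56]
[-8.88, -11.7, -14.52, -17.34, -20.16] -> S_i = -8.88 + -2.82*i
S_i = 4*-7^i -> [4, -28, 196, -1372, 9604]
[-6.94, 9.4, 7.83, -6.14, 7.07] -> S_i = Random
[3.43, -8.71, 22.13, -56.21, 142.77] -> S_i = 3.43*(-2.54)^i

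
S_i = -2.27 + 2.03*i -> [-2.27, -0.24, 1.79, 3.82, 5.85]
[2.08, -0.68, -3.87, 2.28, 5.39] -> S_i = Random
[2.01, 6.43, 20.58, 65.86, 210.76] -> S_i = 2.01*3.20^i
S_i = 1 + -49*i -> [1, -48, -97, -146, -195]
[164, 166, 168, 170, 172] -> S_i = 164 + 2*i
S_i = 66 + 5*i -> [66, 71, 76, 81, 86]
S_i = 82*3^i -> [82, 246, 738, 2214, 6642]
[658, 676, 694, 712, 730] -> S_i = 658 + 18*i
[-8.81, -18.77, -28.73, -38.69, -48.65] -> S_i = -8.81 + -9.96*i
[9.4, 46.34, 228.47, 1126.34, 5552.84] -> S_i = 9.40*4.93^i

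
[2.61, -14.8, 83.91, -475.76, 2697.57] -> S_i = 2.61*(-5.67)^i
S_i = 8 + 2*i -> [8, 10, 12, 14, 16]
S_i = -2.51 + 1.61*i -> [-2.51, -0.9, 0.71, 2.32, 3.93]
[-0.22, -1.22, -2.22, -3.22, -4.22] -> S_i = -0.22 + -1.00*i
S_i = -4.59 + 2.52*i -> [-4.59, -2.07, 0.45, 2.97, 5.49]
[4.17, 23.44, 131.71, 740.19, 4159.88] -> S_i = 4.17*5.62^i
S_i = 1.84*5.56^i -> [1.84, 10.23, 56.88, 316.26, 1758.4]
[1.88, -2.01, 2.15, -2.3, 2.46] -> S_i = 1.88*(-1.07)^i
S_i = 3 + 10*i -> [3, 13, 23, 33, 43]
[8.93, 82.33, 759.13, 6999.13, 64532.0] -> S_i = 8.93*9.22^i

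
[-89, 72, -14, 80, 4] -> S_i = Random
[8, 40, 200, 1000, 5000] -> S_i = 8*5^i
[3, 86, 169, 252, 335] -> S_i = 3 + 83*i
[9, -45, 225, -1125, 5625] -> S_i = 9*-5^i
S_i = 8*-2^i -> [8, -16, 32, -64, 128]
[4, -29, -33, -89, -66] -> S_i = Random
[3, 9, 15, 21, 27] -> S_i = 3 + 6*i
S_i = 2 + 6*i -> [2, 8, 14, 20, 26]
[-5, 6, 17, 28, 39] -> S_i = -5 + 11*i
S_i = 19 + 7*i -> [19, 26, 33, 40, 47]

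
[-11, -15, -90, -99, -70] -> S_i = Random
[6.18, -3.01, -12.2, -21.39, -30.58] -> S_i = 6.18 + -9.19*i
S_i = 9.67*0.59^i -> [9.67, 5.71, 3.37, 1.99, 1.17]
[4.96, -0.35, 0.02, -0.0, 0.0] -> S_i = 4.96*(-0.07)^i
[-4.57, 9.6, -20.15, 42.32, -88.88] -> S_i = -4.57*(-2.10)^i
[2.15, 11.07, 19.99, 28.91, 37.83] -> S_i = 2.15 + 8.92*i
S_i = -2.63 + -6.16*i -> [-2.63, -8.79, -14.95, -21.11, -27.27]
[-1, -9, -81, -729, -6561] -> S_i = -1*9^i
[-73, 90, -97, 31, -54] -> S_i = Random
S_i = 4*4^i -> [4, 16, 64, 256, 1024]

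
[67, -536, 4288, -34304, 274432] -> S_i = 67*-8^i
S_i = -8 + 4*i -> [-8, -4, 0, 4, 8]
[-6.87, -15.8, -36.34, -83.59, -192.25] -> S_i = -6.87*2.30^i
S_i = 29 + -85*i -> [29, -56, -141, -226, -311]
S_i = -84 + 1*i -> [-84, -83, -82, -81, -80]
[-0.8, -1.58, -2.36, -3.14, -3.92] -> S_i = -0.80 + -0.78*i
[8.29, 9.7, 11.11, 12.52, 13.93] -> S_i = 8.29 + 1.41*i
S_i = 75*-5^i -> [75, -375, 1875, -9375, 46875]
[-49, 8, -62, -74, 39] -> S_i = Random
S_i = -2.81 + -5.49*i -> [-2.81, -8.3, -13.79, -19.28, -24.77]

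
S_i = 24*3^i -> [24, 72, 216, 648, 1944]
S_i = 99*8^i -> [99, 792, 6336, 50688, 405504]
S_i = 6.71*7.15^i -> [6.71, 47.98, 343.03, 2452.68, 17536.65]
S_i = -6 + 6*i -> [-6, 0, 6, 12, 18]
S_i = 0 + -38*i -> [0, -38, -76, -114, -152]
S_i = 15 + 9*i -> [15, 24, 33, 42, 51]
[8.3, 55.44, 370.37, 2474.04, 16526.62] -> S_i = 8.30*6.68^i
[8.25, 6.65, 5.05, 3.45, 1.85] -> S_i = 8.25 + -1.60*i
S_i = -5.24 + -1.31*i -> [-5.24, -6.55, -7.86, -9.17, -10.48]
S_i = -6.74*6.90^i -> [-6.74, -46.51, -320.89, -2214.15, -15277.64]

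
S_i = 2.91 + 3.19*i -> [2.91, 6.1, 9.29, 12.48, 15.67]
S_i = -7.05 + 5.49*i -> [-7.05, -1.56, 3.93, 9.42, 14.91]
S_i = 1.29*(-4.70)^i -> [1.29, -6.06, 28.5, -133.93, 629.48]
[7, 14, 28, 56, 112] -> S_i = 7*2^i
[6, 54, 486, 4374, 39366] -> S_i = 6*9^i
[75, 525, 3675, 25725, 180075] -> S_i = 75*7^i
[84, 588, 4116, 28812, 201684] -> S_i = 84*7^i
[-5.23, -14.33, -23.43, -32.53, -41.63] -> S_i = -5.23 + -9.10*i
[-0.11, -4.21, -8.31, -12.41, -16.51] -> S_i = -0.11 + -4.10*i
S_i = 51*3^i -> [51, 153, 459, 1377, 4131]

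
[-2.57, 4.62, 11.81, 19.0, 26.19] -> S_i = -2.57 + 7.19*i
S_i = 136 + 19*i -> [136, 155, 174, 193, 212]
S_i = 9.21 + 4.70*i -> [9.21, 13.91, 18.61, 23.31, 28.01]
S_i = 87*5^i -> [87, 435, 2175, 10875, 54375]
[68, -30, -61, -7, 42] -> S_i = Random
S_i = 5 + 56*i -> [5, 61, 117, 173, 229]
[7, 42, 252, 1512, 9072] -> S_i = 7*6^i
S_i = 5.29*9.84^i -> [5.29, 52.05, 512.21, 5040.12, 49594.79]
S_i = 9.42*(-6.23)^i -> [9.42, -58.69, 365.62, -2277.8, 14190.68]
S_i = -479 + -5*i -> [-479, -484, -489, -494, -499]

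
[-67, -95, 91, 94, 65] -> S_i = Random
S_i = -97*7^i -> [-97, -679, -4753, -33271, -232897]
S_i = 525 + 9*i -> [525, 534, 543, 552, 561]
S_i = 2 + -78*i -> [2, -76, -154, -232, -310]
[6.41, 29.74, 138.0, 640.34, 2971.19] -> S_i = 6.41*4.64^i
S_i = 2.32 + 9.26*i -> [2.32, 11.58, 20.84, 30.1, 39.36]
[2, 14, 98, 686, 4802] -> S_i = 2*7^i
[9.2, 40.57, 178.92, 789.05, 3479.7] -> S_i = 9.20*4.41^i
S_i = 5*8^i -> [5, 40, 320, 2560, 20480]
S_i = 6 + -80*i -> [6, -74, -154, -234, -314]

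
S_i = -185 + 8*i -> [-185, -177, -169, -161, -153]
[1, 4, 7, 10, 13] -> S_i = 1 + 3*i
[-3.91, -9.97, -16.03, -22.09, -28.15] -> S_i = -3.91 + -6.06*i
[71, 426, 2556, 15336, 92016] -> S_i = 71*6^i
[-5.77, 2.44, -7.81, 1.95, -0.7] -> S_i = Random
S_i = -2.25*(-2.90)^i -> [-2.25, 6.52, -18.92, 54.88, -159.14]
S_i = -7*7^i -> [-7, -49, -343, -2401, -16807]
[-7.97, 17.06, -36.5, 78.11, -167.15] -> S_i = -7.97*(-2.14)^i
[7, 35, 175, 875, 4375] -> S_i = 7*5^i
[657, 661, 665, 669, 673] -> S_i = 657 + 4*i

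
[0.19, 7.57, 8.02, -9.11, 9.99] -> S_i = Random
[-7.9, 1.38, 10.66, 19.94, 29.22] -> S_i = -7.90 + 9.28*i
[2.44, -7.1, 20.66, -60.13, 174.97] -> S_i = 2.44*(-2.91)^i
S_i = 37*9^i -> [37, 333, 2997, 26973, 242757]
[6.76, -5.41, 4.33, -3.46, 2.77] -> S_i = 6.76*(-0.80)^i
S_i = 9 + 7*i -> [9, 16, 23, 30, 37]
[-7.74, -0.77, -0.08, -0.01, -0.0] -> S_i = -7.74*0.10^i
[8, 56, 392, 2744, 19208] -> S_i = 8*7^i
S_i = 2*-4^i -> [2, -8, 32, -128, 512]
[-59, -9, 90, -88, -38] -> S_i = Random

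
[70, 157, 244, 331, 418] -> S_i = 70 + 87*i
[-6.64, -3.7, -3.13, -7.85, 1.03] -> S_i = Random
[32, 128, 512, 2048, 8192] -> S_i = 32*4^i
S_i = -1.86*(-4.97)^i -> [-1.86, 9.24, -45.94, 228.34, -1134.85]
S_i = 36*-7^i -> [36, -252, 1764, -12348, 86436]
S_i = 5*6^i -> [5, 30, 180, 1080, 6480]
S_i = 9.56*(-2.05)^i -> [9.56, -19.6, 40.18, -82.36, 168.84]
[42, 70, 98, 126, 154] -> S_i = 42 + 28*i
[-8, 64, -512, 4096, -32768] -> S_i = -8*-8^i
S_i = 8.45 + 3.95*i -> [8.45, 12.4, 16.35, 20.3, 24.25]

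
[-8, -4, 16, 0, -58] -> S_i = Random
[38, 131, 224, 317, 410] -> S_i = 38 + 93*i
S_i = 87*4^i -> [87, 348, 1392, 5568, 22272]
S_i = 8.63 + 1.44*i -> [8.63, 10.07, 11.51, 12.95, 14.39]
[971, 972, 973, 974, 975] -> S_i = 971 + 1*i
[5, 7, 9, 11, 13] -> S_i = 5 + 2*i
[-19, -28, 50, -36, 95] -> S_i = Random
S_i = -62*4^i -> [-62, -248, -992, -3968, -15872]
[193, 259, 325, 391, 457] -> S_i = 193 + 66*i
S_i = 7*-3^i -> [7, -21, 63, -189, 567]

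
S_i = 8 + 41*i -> [8, 49, 90, 131, 172]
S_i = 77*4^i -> [77, 308, 1232, 4928, 19712]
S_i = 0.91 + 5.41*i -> [0.91, 6.32, 11.73, 17.14, 22.55]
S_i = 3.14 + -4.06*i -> [3.14, -0.92, -4.98, -9.04, -13.1]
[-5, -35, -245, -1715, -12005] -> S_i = -5*7^i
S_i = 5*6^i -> [5, 30, 180, 1080, 6480]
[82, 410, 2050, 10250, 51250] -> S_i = 82*5^i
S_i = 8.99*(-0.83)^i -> [8.99, -7.46, 6.19, -5.14, 4.27]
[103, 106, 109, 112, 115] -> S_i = 103 + 3*i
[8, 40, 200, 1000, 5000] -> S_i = 8*5^i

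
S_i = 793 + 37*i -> [793, 830, 867, 904, 941]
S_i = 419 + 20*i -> [419, 439, 459, 479, 499]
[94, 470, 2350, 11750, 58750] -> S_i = 94*5^i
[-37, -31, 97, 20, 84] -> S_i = Random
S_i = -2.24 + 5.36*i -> [-2.24, 3.12, 8.48, 13.84, 19.2]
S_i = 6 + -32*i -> [6, -26, -58, -90, -122]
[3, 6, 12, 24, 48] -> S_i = 3*2^i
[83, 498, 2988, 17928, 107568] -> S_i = 83*6^i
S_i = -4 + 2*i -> [-4, -2, 0, 2, 4]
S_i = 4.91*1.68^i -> [4.91, 8.25, 13.86, 23.28, 39.11]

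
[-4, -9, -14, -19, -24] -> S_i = -4 + -5*i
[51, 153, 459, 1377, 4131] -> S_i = 51*3^i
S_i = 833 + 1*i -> [833, 834, 835, 836, 837]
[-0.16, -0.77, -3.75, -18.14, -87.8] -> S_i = -0.16*4.84^i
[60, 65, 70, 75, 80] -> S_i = 60 + 5*i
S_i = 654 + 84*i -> [654, 738, 822, 906, 990]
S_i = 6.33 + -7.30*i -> [6.33, -0.97, -8.27, -15.57, -22.87]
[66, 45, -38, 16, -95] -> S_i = Random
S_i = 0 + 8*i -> [0, 8, 16, 24, 32]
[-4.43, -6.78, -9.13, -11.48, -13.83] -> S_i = -4.43 + -2.35*i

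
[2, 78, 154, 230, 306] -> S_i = 2 + 76*i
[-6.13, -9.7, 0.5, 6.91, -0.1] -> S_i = Random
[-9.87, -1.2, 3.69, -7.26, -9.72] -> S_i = Random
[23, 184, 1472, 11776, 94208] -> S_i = 23*8^i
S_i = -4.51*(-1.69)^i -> [-4.51, 7.62, -12.88, 21.77, -36.79]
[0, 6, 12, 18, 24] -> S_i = 0 + 6*i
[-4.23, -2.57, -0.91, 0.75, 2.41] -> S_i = -4.23 + 1.66*i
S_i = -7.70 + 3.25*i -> [-7.7, -4.45, -1.2, 2.05, 5.3]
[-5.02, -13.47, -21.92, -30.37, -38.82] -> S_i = -5.02 + -8.45*i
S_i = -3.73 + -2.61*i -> [-3.73, -6.34, -8.95, -11.56, -14.17]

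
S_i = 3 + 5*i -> [3, 8, 13, 18, 23]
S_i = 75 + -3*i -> [75, 72, 69, 66, 63]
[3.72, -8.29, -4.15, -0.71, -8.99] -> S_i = Random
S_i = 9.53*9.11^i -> [9.53, 86.82, 790.91, 7205.23, 65639.67]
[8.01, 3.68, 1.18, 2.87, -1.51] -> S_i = Random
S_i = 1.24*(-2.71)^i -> [1.24, -3.36, 9.11, -24.68, 66.88]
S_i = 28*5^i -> [28, 140, 700, 3500, 17500]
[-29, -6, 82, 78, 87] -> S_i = Random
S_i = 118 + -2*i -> [118, 116, 114, 112, 110]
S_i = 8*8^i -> [8, 64, 512, 4096, 32768]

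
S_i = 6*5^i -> [6, 30, 150, 750, 3750]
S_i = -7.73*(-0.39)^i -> [-7.73, 3.01, -1.18, 0.46, -0.18]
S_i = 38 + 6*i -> [38, 44, 50, 56, 62]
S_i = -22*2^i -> [-22, -44, -88, -176, -352]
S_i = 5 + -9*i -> [5, -4, -13, -22, -31]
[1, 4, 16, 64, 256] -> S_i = 1*4^i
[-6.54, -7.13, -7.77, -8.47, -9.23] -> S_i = -6.54*1.09^i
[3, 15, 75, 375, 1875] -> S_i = 3*5^i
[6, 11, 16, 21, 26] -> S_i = 6 + 5*i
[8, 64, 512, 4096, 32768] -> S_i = 8*8^i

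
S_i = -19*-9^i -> [-19, 171, -1539, 13851, -124659]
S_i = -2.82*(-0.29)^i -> [-2.82, 0.82, -0.24, 0.07, -0.02]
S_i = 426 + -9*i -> [426, 417, 408, 399, 390]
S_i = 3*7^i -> [3, 21, 147, 1029, 7203]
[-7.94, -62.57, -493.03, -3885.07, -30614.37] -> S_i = -7.94*7.88^i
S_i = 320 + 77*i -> [320, 397, 474, 551, 628]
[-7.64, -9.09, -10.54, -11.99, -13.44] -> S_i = -7.64 + -1.45*i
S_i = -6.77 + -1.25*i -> [-6.77, -8.02, -9.27, -10.52, -11.77]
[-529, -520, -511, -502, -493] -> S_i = -529 + 9*i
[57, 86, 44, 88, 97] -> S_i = Random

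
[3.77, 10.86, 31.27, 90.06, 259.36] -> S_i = 3.77*2.88^i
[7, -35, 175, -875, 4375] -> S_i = 7*-5^i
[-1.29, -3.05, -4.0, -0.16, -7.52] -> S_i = Random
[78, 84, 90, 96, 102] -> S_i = 78 + 6*i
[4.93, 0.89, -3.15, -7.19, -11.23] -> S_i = 4.93 + -4.04*i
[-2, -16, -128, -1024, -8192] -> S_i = -2*8^i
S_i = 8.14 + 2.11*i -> [8.14, 10.25, 12.36, 14.47, 16.58]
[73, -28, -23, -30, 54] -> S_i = Random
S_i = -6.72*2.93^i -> [-6.72, -19.69, -57.69, -169.03, -495.27]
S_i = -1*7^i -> [-1, -7, -49, -343, -2401]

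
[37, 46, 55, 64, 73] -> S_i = 37 + 9*i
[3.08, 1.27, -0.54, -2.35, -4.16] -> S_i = 3.08 + -1.81*i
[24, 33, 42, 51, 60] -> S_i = 24 + 9*i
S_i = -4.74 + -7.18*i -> [-4.74, -11.92, -19.1, -26.28, -33.46]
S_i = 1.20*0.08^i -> [1.2, 0.1, 0.01, 0.0, 0.0]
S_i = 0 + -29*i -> [0, -29, -58, -87, -116]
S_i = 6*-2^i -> [6, -12, 24, -48, 96]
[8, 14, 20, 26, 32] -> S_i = 8 + 6*i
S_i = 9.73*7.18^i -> [9.73, 69.86, 501.6, 3601.52, 25858.93]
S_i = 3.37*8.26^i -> [3.37, 27.84, 229.93, 1899.2, 15687.37]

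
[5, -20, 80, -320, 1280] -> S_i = 5*-4^i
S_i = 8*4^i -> [8, 32, 128, 512, 2048]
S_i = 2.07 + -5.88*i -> [2.07, -3.81, -9.69, -15.57, -21.45]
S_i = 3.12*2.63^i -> [3.12, 8.21, 21.58, 56.76, 149.27]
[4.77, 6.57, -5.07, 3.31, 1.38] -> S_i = Random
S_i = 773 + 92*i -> [773, 865, 957, 1049, 1141]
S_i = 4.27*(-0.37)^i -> [4.27, -1.58, 0.58, -0.22, 0.08]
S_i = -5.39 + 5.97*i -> [-5.39, 0.58, 6.55, 12.52, 18.49]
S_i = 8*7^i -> [8, 56, 392, 2744, 19208]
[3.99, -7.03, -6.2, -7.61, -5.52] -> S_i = Random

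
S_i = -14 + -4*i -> [-14, -18, -22, -26, -30]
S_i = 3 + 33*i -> [3, 36, 69, 102, 135]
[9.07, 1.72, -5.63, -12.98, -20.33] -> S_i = 9.07 + -7.35*i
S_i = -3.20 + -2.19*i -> [-3.2, -5.39, -7.58, -9.77, -11.96]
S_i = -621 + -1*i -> [-621, -622, -623, -624, -625]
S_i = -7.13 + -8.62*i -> [-7.13, -15.75, -24.37, -32.99, -41.61]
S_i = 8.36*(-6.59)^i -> [8.36, -55.09, 363.06, -2392.56, 15766.96]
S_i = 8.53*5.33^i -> [8.53, 45.46, 242.33, 1291.61, 6884.27]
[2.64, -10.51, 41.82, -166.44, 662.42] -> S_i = 2.64*(-3.98)^i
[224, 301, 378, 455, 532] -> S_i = 224 + 77*i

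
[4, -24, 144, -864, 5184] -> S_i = 4*-6^i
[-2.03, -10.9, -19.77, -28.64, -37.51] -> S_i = -2.03 + -8.87*i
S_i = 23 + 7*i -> [23, 30, 37, 44, 51]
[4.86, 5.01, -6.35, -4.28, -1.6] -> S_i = Random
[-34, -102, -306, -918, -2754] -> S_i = -34*3^i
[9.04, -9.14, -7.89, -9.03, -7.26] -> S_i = Random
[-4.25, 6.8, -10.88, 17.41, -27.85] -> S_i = -4.25*(-1.60)^i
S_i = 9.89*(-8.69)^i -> [9.89, -85.94, 746.85, -6490.16, 56399.52]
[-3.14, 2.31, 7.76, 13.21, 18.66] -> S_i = -3.14 + 5.45*i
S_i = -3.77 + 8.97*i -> [-3.77, 5.2, 14.17, 23.14, 32.11]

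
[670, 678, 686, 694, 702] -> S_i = 670 + 8*i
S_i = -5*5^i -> [-5, -25, -125, -625, -3125]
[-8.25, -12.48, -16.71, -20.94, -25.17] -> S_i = -8.25 + -4.23*i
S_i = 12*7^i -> [12, 84, 588, 4116, 28812]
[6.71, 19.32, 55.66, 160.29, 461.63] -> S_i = 6.71*2.88^i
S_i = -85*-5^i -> [-85, 425, -2125, 10625, -53125]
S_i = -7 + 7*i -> [-7, 0, 7, 14, 21]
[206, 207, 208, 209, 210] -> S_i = 206 + 1*i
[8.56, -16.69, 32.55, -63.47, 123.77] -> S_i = 8.56*(-1.95)^i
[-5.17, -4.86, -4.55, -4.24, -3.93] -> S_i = -5.17 + 0.31*i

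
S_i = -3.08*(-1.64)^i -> [-3.08, 5.05, -8.28, 13.59, -22.28]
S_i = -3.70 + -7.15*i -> [-3.7, -10.85, -18.0, -25.15, -32.3]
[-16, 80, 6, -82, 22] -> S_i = Random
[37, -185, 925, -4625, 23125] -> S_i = 37*-5^i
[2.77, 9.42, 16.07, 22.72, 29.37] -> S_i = 2.77 + 6.65*i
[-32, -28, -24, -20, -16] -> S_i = -32 + 4*i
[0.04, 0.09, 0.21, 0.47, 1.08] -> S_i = 0.04*2.28^i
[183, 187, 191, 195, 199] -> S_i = 183 + 4*i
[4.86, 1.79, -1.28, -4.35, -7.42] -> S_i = 4.86 + -3.07*i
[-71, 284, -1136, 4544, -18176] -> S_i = -71*-4^i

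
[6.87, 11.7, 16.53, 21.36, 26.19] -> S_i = 6.87 + 4.83*i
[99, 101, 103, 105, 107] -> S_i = 99 + 2*i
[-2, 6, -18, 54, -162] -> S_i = -2*-3^i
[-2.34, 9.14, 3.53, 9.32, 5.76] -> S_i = Random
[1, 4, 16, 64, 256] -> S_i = 1*4^i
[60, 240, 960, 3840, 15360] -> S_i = 60*4^i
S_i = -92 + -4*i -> [-92, -96, -100, -104, -108]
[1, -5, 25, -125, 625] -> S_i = 1*-5^i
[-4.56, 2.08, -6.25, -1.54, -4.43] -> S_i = Random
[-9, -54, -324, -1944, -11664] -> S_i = -9*6^i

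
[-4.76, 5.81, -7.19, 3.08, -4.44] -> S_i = Random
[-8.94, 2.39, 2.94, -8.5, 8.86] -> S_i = Random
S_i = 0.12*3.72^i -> [0.12, 0.45, 1.66, 6.18, 22.98]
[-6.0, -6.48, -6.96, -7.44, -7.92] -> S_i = -6.00 + -0.48*i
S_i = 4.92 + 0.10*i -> [4.92, 5.02, 5.12, 5.22, 5.32]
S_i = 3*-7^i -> [3, -21, 147, -1029, 7203]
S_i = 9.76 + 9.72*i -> [9.76, 19.48, 29.2, 38.92, 48.64]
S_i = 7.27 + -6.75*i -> [7.27, 0.52, -6.23, -12.98, -19.73]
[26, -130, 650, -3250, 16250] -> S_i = 26*-5^i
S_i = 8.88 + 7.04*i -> [8.88, 15.92, 22.96, 30.0, 37.04]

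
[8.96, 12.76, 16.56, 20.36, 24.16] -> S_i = 8.96 + 3.80*i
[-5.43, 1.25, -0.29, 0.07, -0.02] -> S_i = -5.43*(-0.23)^i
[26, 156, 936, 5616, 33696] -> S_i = 26*6^i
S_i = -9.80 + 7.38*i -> [-9.8, -2.42, 4.96, 12.34, 19.72]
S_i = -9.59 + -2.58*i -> [-9.59, -12.17, -14.75, -17.33, -19.91]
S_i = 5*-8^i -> [5, -40, 320, -2560, 20480]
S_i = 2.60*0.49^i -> [2.6, 1.27, 0.62, 0.31, 0.15]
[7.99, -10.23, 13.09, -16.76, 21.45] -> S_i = 7.99*(-1.28)^i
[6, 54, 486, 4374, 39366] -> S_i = 6*9^i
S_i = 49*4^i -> [49, 196, 784, 3136, 12544]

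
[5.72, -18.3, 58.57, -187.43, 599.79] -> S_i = 5.72*(-3.20)^i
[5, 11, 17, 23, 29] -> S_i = 5 + 6*i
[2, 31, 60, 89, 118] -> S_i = 2 + 29*i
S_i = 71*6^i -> [71, 426, 2556, 15336, 92016]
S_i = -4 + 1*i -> [-4, -3, -2, -1, 0]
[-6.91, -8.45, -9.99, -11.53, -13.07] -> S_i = -6.91 + -1.54*i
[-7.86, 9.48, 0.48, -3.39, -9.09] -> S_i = Random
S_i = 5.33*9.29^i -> [5.33, 49.52, 460.0, 4273.41, 39699.96]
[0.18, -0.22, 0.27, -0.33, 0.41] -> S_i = 0.18*(-1.23)^i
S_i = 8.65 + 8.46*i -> [8.65, 17.11, 25.57, 34.03, 42.49]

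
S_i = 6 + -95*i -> [6, -89, -184, -279, -374]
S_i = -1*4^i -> [-1, -4, -16, -64, -256]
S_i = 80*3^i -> [80, 240, 720, 2160, 6480]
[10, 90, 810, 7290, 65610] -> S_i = 10*9^i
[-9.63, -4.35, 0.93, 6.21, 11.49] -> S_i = -9.63 + 5.28*i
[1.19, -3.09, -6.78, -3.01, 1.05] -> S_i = Random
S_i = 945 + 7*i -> [945, 952, 959, 966, 973]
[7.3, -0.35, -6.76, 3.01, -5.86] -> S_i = Random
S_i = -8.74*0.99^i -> [-8.74, -8.65, -8.57, -8.48, -8.4]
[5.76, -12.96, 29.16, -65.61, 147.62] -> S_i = 5.76*(-2.25)^i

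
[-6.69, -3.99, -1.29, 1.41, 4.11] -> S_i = -6.69 + 2.70*i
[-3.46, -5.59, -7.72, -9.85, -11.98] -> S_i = -3.46 + -2.13*i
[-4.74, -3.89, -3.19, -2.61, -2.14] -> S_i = -4.74*0.82^i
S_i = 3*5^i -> [3, 15, 75, 375, 1875]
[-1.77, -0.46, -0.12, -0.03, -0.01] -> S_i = -1.77*0.26^i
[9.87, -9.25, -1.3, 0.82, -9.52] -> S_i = Random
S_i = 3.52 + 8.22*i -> [3.52, 11.74, 19.96, 28.18, 36.4]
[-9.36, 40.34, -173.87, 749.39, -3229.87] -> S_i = -9.36*(-4.31)^i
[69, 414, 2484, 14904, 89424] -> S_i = 69*6^i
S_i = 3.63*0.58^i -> [3.63, 2.11, 1.22, 0.71, 0.41]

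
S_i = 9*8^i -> [9, 72, 576, 4608, 36864]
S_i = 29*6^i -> [29, 174, 1044, 6264, 37584]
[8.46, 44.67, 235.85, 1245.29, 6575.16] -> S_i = 8.46*5.28^i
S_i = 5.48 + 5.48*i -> [5.48, 10.96, 16.44, 21.92, 27.4]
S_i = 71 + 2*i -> [71, 73, 75, 77, 79]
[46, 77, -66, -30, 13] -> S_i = Random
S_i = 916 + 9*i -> [916, 925, 934, 943, 952]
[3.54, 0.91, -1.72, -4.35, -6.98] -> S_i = 3.54 + -2.63*i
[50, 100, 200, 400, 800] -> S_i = 50*2^i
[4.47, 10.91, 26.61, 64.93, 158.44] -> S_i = 4.47*2.44^i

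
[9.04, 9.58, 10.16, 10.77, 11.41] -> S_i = 9.04*1.06^i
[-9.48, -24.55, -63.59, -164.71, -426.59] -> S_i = -9.48*2.59^i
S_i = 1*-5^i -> [1, -5, 25, -125, 625]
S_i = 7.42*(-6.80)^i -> [7.42, -50.46, 343.1, -2333.09, 15864.98]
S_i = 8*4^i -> [8, 32, 128, 512, 2048]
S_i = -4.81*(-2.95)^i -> [-4.81, 14.19, -41.86, 123.48, -364.28]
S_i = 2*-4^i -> [2, -8, 32, -128, 512]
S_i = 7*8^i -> [7, 56, 448, 3584, 28672]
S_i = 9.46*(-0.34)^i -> [9.46, -3.22, 1.09, -0.37, 0.13]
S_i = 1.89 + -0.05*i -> [1.89, 1.84, 1.79, 1.74, 1.69]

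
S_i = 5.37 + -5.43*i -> [5.37, -0.06, -5.49, -10.92, -16.35]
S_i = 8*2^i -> [8, 16, 32, 64, 128]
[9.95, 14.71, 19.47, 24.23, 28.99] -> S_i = 9.95 + 4.76*i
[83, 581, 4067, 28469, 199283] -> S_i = 83*7^i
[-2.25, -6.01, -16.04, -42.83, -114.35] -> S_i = -2.25*2.67^i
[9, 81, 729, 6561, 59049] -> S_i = 9*9^i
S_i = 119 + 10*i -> [119, 129, 139, 149, 159]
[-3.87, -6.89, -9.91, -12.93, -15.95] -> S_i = -3.87 + -3.02*i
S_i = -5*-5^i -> [-5, 25, -125, 625, -3125]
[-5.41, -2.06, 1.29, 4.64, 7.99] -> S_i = -5.41 + 3.35*i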